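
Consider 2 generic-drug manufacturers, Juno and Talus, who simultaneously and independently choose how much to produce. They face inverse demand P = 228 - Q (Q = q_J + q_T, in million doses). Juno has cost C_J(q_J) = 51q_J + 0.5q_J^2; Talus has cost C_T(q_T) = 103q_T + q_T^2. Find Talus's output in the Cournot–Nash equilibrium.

18

Juno's profit: π_J = (228 - Q)q_J - (51q_J + (1/2)q_J²). Setting ∂π_J/∂q_J = 0: 177 - 3q_J - (q_T) = 0.
Talus's profit: π_T = (228 - Q)q_T - (103q_T + q_T²). Setting ∂π_T/∂q_T = 0: 125 - 4q_T - (q_J) = 0.
Best responses: q_J = (177 - q_T)/3, q_T = (125 - q_J)/4.
Substituting one into the other gives q_J = 53 and q_T = 18.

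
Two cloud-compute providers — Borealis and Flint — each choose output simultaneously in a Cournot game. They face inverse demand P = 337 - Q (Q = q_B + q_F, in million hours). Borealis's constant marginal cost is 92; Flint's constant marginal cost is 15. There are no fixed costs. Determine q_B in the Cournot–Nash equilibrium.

Borealis's profit: π_B = (337 - Q)q_B - (92q_B). Setting ∂π_B/∂q_B = 0: 245 - 2q_B - (q_F) = 0.
Flint's profit: π_F = (337 - Q)q_F - (15q_F). Setting ∂π_F/∂q_F = 0: 322 - 2q_F - (q_B) = 0.
Rearranging gives the reaction functions q_B = (245 - q_F)/2 and q_F = (322 - q_B)/2.
Solving the pair: q_B = 56, q_F = 133.

56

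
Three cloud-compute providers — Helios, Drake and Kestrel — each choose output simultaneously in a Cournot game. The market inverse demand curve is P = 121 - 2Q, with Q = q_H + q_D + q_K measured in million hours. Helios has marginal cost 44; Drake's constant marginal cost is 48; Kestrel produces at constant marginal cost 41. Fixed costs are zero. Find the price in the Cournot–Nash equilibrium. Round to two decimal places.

63.50

Helios's profit: π_H = (121 - 2Q)q_H - (44q_H). Setting ∂π_H/∂q_H = 0: 77 - 4q_H - 2(q_D + q_K) = 0.
Drake's first-order condition: 73 - 4q_D - 2(q_H + q_K) = 0.
Kestrel's profit: π_K = (121 - 2Q)q_K - (41q_K). Setting ∂π_K/∂q_K = 0: 80 - 4q_K - 2(q_H + q_D) = 0.
Adding the 3 first-order conditions: 230 − 8Q = 0, so Q = 115/4.
Back-substituting: q_H = (77 − 115/2)/2 = 39/4, q_D = (73 − 115/2)/2 = 31/4, q_K = (80 − 115/2)/2 = 45/4.
Total output Q = 115/4, so price P = 121 - 2·(115/4) = 127/2.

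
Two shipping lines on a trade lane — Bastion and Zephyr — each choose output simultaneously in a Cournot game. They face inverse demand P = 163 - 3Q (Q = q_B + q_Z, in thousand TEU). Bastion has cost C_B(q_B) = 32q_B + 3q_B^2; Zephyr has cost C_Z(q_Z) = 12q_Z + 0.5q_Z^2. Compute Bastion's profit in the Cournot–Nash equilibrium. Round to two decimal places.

229.65

Bastion's profit: π_B = (163 - 3Q)q_B - (32q_B + 3q_B²). Setting ∂π_B/∂q_B = 0: 131 - 12q_B - 3(q_Z) = 0.
Zephyr's profit: π_Z = (163 - 3Q)q_Z - (12q_Z + (1/2)q_Z²). Setting ∂π_Z/∂q_Z = 0: 151 - 7q_Z - 3(q_B) = 0.
So q_B = (131 - 3q_Z)/12 and q_Z = (151 - 3q_B)/7.
Substituting one into the other gives q_B = 464/75 and q_Z = 473/25.
Price P = 163 - 3·(1883/75) = 87.6800.
Bastion's profit: 87.6800·(464/75) - 32·(464/75) - 3(464/75)² = 229.6491.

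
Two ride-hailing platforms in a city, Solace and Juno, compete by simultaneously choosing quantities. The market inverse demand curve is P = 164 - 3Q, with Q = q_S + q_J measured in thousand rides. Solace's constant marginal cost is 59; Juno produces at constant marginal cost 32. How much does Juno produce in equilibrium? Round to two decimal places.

Solace's profit: π_S = (164 - 3Q)q_S - (59q_S). Setting ∂π_S/∂q_S = 0: 105 - 6q_S - 3(q_J) = 0.
Juno's profit: π_J = (164 - 3Q)q_J - (32q_J). Setting ∂π_J/∂q_J = 0: 132 - 6q_J - 3(q_S) = 0.
So q_S = (105 - 3q_J)/6 and q_J = (132 - 3q_S)/6.
Solving the pair: q_S = 26/3, q_J = 53/3.

17.67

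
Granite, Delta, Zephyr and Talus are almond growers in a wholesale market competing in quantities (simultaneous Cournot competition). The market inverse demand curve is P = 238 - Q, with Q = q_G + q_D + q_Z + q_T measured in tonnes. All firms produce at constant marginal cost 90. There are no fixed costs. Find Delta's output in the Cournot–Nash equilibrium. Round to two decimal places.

29.60

Each firm earns π_i = (238 - Q)q_i - 90q_i.
Setting ∂π_i/∂q_i = 0 with rivals' quantities fixed: 148 - 2q_i - Σ_{j≠i} q_j = 0.
With identical firms every q_j equals q_i, so Σ_{j≠i} q_j = 3q_i and 148 = 5q_i, giving q_i = 148/5.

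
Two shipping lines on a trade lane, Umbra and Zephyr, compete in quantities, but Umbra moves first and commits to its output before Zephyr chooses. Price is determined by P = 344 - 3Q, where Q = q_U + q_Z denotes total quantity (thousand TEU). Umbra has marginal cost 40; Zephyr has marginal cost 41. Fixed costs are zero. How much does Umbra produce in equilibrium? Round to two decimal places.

The follower Zephyr best-responds to any q_U: π_Z = (344 - 3Q)q_Z - 41q_Z.
∂π_Z/∂q_Z = 303 - 3q_U - 6q_Z = 0 gives the reaction function q_Z = (303 - 3q_U)/6.
Umbra substitutes q_Z(q_U) into its own profit: π_U = q_U(344 - 3q_U - (303 - 3q_U)/2) - 40q_U = (385/2 - (3/2)q_U)q_U - 40q_U.
Leader FOC: 305/2 - 3q_U = 0, so q_U = 305/6.
Then q_Z = (303 - 3·(305/6))/6 = 301/12.

50.83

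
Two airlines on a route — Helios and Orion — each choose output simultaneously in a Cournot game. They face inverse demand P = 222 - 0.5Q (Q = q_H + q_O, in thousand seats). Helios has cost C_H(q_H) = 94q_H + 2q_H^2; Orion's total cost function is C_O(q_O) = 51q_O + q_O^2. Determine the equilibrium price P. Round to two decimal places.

Helios's profit: π_H = (222 - 0.5Q)q_H - (94q_H + 2q_H²). Setting ∂π_H/∂q_H = 0: 128 - 5q_H - (1/2)(q_O) = 0.
Orion's profit: π_O = (222 - 0.5Q)q_O - (51q_O + q_O²). Setting ∂π_O/∂q_O = 0: 171 - 3q_O - (1/2)(q_H) = 0.
Best responses: q_H = (128 - (1/2)q_O)/5, q_O = (171 - (1/2)q_H)/3.
Solving the pair: q_H = 1194/59, q_O = 53.6271.
Total output Q = 73.8644, so price P = 222 - (1/2)·73.8644 = 185.0678.

185.07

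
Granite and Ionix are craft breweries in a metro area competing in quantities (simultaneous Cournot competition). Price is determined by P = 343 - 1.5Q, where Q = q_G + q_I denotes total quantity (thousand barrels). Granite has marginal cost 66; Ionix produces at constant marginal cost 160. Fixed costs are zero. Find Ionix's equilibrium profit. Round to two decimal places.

586.74

Granite's profit: π_G = (343 - 1.5Q)q_G - (66q_G). Setting ∂π_G/∂q_G = 0: 277 - 3q_G - (3/2)(q_I) = 0.
Ionix's profit: π_I = (343 - 1.5Q)q_I - (160q_I). Setting ∂π_I/∂q_I = 0: 183 - 3q_I - (3/2)(q_G) = 0.
Best responses: q_G = (277 - (3/2)q_I)/3, q_I = (183 - (3/2)q_G)/3.
Solving the pair: q_G = 742/9, q_I = 178/9.
Price P = 343 - (3/2)·(920/9) = 569/3.
Ionix's profit: (569/3 - 160)·(178/9) = 586.7407.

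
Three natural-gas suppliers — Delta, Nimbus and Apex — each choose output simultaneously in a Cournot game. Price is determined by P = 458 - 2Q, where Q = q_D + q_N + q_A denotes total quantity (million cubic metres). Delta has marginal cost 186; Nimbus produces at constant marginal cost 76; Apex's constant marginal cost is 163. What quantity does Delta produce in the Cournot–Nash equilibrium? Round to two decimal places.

Delta's profit: π_D = (458 - 2Q)q_D - (186q_D). Setting ∂π_D/∂q_D = 0: 272 - 4q_D - 2(q_N + q_A) = 0.
Nimbus's profit: π_N = (458 - 2Q)q_N - (76q_N). Setting ∂π_N/∂q_N = 0: 382 - 4q_N - 2(q_D + q_A) = 0.
Apex's profit: π_A = (458 - 2Q)q_A - (163q_A). Setting ∂π_A/∂q_A = 0: 295 - 4q_A - 2(q_D + q_N) = 0.
Summing all 3 equations gives 949 − 8Q = 0, hence Q = 949/8.
Back-substituting: q_D = (272 − 949/4)/2 = 139/8, q_N = (382 − 949/4)/2 = 579/8, q_A = (295 − 949/4)/2 = 231/8.

17.38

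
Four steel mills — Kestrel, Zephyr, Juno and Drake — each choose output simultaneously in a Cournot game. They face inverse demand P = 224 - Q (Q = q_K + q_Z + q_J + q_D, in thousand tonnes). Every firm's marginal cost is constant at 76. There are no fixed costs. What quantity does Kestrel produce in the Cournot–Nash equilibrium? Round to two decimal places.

A representative firm's profit is π_i = q_i(224 - Q) - 76q_i.
Setting ∂π_i/∂q_i = 0 with rivals' quantities fixed: 148 - 2q_i - Σ_{j≠i} q_j = 0.
With identical firms every q_j equals q_i, so Σ_{j≠i} q_j = 3q_i and 148 = 5q_i, giving q_i = 148/5.

29.60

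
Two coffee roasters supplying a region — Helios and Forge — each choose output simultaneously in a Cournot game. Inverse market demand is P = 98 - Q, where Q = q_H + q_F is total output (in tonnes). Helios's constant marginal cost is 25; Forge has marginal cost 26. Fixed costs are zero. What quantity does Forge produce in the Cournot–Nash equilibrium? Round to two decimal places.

Helios's profit: π_H = (98 - Q)q_H - (25q_H). Setting ∂π_H/∂q_H = 0: 73 - 2q_H - (q_F) = 0.
Forge's first-order condition: 72 - 2q_F - (q_H) = 0.
So q_H = (73 - q_F)/2 and q_F = (72 - q_H)/2.
Solving the pair: q_H = 74/3, q_F = 71/3.

23.67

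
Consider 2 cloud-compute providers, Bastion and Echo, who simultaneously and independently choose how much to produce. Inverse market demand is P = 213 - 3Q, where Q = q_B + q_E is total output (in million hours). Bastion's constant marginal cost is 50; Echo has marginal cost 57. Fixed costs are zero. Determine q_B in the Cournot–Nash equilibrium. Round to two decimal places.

18.89

Bastion's profit: π_B = (213 - 3Q)q_B - (50q_B). Setting ∂π_B/∂q_B = 0: 163 - 6q_B - 3(q_E) = 0.
Echo's profit: π_E = (213 - 3Q)q_E - (57q_E). Setting ∂π_E/∂q_E = 0: 156 - 6q_E - 3(q_B) = 0.
Best responses: q_B = (163 - 3q_E)/6, q_E = (156 - 3q_B)/6.
Substituting one into the other gives q_B = 170/9 and q_E = 149/9.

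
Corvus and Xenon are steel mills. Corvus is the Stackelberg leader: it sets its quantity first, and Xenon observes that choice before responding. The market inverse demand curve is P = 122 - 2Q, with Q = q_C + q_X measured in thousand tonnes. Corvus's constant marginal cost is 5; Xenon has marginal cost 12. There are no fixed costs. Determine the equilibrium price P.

The follower Xenon best-responds to any q_C: π_X = (122 - 2Q)q_X - 12q_X.
Follower FOC: 110 - 2q_C - 4q_X = 0, so q_X(q_C) = (110 - 2q_C)/4.
The leader anticipates this reaction. Substituting into P = 122 - 2Q gives P = 67 - q_C, so π_C = (67 - q_C)q_C - 5q_C.
Maximising: ∂π_C/∂q_C = 62 - 2q_C = 0, giving q_C = 31.
Then q_X = (110 - 2·31)/4 = 12.
Total output Q = 43, so price P = 122 - 2·43 = 36.

36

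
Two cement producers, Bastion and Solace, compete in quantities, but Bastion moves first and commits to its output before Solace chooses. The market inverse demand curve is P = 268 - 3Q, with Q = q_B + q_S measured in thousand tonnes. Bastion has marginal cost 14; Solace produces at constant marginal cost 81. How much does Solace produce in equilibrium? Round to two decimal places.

Solve by backward induction. Given q_B, the follower Solace maximises π_S = (268 - 3q_B - 3q_S)q_S - 81q_S.
Follower FOC: 187 - 3q_B - 6q_S = 0, so q_S(q_B) = (187 - 3q_B)/6.
Bastion substitutes q_S(q_B) into its own profit: π_B = q_B(268 - 3q_B - (187 - 3q_B)/2) - 14q_B = (349/2 - (3/2)q_B)q_B - 14q_B.
The leader's first-order condition 321/2 - 3q_B = 0 yields q_B = 107/2.
Then q_S = (187 - 3·(107/2))/6 = 53/12.

4.42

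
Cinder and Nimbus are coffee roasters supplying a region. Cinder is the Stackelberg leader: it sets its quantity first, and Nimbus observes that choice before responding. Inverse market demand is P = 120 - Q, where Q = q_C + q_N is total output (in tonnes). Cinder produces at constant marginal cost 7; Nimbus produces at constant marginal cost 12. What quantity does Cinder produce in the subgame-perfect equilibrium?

Solve by backward induction. Given q_C, the follower Nimbus maximises π_N = (120 - q_C - q_N)q_N - 12q_N.
Setting the follower's marginal profit to zero, 108 - q_C - 2q_N = 0, i.e. q_N = (108 - q_C)/2.
Cinder substitutes q_N(q_C) into its own profit: π_C = q_C(120 - q_C - (108 - q_C)/2) - 7q_C = (66 - (1/2)q_C)q_C - 7q_C.
The leader's first-order condition 59 - q_C = 0 yields q_C = 59.
Then q_N = (108 - 59)/2 = 49/2.

59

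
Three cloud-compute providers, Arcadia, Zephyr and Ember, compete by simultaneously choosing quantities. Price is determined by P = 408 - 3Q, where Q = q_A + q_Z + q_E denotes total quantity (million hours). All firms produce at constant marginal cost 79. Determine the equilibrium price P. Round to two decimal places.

Each firm earns π_i = (408 - 3Q)q_i - 79q_i.
Setting ∂π_i/∂q_i = 0 with rivals' quantities fixed: 329 - 6q_i - 3·Σ_{j≠i} q_j = 0.
With identical firms every q_j equals q_i, so Σ_{j≠i} q_j = 2q_i and 329 = 12q_i, giving q_i = 329/12.
Total output Q = 329/4, so price P = 408 - 3·(329/4) = 645/4.

161.25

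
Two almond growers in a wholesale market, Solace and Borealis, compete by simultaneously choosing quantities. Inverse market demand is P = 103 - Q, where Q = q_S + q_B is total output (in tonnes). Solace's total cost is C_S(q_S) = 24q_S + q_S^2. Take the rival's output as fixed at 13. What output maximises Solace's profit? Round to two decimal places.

With the rival's output fixed at 13, Solace's profit is π_S = (103 - 13 - q_S)q_S - (24q_S + q_S²) = (90 - q_S)q_S - (24q_S + q_S²).
∂π_S/∂q_S = 66 - 4q_S = 0, so q_S = 33/2.

16.50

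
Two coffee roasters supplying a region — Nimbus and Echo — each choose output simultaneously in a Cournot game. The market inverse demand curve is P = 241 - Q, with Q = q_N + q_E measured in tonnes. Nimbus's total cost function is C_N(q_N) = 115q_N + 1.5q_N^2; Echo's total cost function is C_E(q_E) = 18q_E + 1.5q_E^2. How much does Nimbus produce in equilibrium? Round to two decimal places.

Nimbus's profit: π_N = (241 - Q)q_N - (115q_N + (3/2)q_N²). Setting ∂π_N/∂q_N = 0: 126 - 5q_N - (q_E) = 0.
Echo's first-order condition: 223 - 5q_E - (q_N) = 0.
Rearranging gives the reaction functions q_N = (126 - q_E)/5 and q_E = (223 - q_N)/5.
Solving the pair: q_N = 407/24, q_E = 989/24.

16.96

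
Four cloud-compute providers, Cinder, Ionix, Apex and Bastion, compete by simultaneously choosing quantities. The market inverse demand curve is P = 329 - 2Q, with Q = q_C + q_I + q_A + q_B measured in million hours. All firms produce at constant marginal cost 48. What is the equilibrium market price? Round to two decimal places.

104.20

Each firm earns π_i = (329 - 2Q)q_i - 48q_i.
Setting ∂π_i/∂q_i = 0 with rivals' quantities fixed: 281 - 4q_i - 2·Σ_{j≠i} q_j = 0.
With identical firms every q_j equals q_i, so Σ_{j≠i} q_j = 3q_i and 281 = 10q_i, giving q_i = 281/10.
Total output Q = 562/5, so price P = 329 - 2·(562/5) = 521/5.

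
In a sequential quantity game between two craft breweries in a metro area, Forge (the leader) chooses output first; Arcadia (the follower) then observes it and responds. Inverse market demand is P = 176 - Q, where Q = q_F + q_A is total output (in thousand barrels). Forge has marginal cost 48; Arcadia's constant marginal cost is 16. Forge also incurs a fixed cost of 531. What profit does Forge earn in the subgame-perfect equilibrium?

621

The follower Arcadia best-responds to any q_F: π_A = (176 - Q)q_A - 16q_A.
Follower FOC: 160 - q_F - 2q_A = 0, so q_A(q_F) = (160 - q_F)/2.
Forge substitutes q_A(q_F) into its own profit: π_F = q_F(176 - q_F - (160 - q_F)/2) - 48q_F = (96 - (1/2)q_F)q_F - 48q_F.
The leader's first-order condition 48 - q_F = 0 yields q_F = 48.
Then q_A = (160 - 48)/2 = 56.
Price P = 176 - 104 = 72.
Forge's profit: (72 - 48)·48 - 531 = 621.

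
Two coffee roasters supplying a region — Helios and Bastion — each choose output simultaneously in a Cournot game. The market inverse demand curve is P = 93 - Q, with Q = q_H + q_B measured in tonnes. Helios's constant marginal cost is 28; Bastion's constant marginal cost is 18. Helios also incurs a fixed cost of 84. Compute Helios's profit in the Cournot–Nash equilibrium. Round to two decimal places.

252.11

Helios's profit: π_H = (93 - Q)q_H - (28q_H). Setting ∂π_H/∂q_H = 0: 65 - 2q_H - (q_B) = 0.
Bastion's profit: π_B = (93 - Q)q_B - (18q_B). Setting ∂π_B/∂q_B = 0: 75 - 2q_B - (q_H) = 0.
Rearranging gives the reaction functions q_H = (65 - q_B)/2 and q_B = (75 - q_H)/2.
Substituting one into the other gives q_H = 55/3 and q_B = 85/3.
Price P = 93 - 140/3 = 139/3.
Helios's profit: (139/3 - 28)·(55/3) - 84 = 252.1111.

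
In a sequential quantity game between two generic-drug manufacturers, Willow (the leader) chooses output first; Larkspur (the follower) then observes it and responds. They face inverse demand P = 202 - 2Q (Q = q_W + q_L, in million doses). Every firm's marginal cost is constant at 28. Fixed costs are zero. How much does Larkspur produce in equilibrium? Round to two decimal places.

The follower Larkspur best-responds to any q_W: π_L = (202 - 2Q)q_L - 28q_L.
∂π_L/∂q_L = 174 - 2q_W - 4q_L = 0 gives the reaction function q_L = (174 - 2q_W)/4.
The leader anticipates this reaction. Substituting into P = 202 - 2Q gives P = 115 - q_W, so π_W = (115 - q_W)q_W - 28q_W.
Leader FOC: 87 - 2q_W = 0, so q_W = 87/2.
Then q_L = (174 - 2·(87/2))/4 = 87/4.

21.75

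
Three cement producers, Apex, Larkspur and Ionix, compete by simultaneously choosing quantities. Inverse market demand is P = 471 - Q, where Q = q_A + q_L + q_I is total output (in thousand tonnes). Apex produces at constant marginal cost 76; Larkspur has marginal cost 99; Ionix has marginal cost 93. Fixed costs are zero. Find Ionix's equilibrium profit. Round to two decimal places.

8418.06

Apex's profit: π_A = (471 - Q)q_A - (76q_A). Setting ∂π_A/∂q_A = 0: 395 - 2q_A - (q_L + q_I) = 0.
Larkspur's profit: π_L = (471 - Q)q_L - (99q_L). Setting ∂π_L/∂q_L = 0: 372 - 2q_L - (q_A + q_I) = 0.
Ionix's profit: π_I = (471 - Q)q_I - (93q_I). Setting ∂π_I/∂q_I = 0: 378 - 2q_I - (q_A + q_L) = 0.
Adding the 3 first-order conditions: 1145 − 4Q = 0, so Q = 1145/4.
Back-substituting: q_A = (395 − 1145/4) = 435/4, q_L = (372 − 1145/4) = 343/4, q_I = (378 − 1145/4) = 367/4.
Price P = 471 - 1145/4 = 739/4.
Ionix's profit: (739/4 - 93)·(367/4) = 8418.0625.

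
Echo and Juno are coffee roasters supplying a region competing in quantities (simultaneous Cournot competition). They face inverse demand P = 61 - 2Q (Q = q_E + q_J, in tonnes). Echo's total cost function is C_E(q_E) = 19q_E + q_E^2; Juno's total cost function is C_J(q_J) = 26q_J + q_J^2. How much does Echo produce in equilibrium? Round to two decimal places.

Echo's profit: π_E = (61 - 2Q)q_E - (19q_E + q_E²). Setting ∂π_E/∂q_E = 0: 42 - 6q_E - 2(q_J) = 0.
Juno's first-order condition: 35 - 6q_J - 2(q_E) = 0.
Best responses: q_E = (42 - 2q_J)/6, q_J = (35 - 2q_E)/6.
Solving the pair: q_E = 91/16, q_J = 63/16.

5.69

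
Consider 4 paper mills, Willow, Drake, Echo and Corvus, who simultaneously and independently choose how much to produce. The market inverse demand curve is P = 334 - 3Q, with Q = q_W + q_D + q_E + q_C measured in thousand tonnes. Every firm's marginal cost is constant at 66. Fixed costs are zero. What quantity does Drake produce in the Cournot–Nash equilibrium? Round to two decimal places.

17.87

Each firm earns π_i = (334 - 3Q)q_i - 66q_i.
First-order condition (treating rivals' output as given): 268 - 6q_i - 3·Σ_{j≠i} q_j = 0.
By symmetry each firm produces the same amount; substituting Σ_{j≠i} q_j = 3q_i yields q_i = 268/15.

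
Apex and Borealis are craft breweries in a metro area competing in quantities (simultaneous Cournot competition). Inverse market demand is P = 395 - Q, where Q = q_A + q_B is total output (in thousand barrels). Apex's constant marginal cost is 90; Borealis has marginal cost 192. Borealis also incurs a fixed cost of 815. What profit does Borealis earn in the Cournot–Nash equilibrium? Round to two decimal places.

Apex's profit: π_A = (395 - Q)q_A - (90q_A). Setting ∂π_A/∂q_A = 0: 305 - 2q_A - (q_B) = 0.
Borealis's profit: π_B = (395 - Q)q_B - (192q_B). Setting ∂π_B/∂q_B = 0: 203 - 2q_B - (q_A) = 0.
Best responses: q_A = (305 - q_B)/2, q_B = (203 - q_A)/2.
Substituting one into the other gives q_A = 407/3 and q_B = 101/3.
Price P = 395 - 508/3 = 677/3.
Borealis's profit: (677/3 - 192)·(101/3) - 815 = 318.4444.

318.44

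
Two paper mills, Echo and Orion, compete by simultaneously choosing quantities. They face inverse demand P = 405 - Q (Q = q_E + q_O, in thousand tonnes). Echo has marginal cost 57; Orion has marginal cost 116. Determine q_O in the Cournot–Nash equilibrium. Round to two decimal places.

Echo's profit: π_E = (405 - Q)q_E - (57q_E). Setting ∂π_E/∂q_E = 0: 348 - 2q_E - (q_O) = 0.
Orion's profit: π_O = (405 - Q)q_O - (116q_O). Setting ∂π_O/∂q_O = 0: 289 - 2q_O - (q_E) = 0.
Rearranging gives the reaction functions q_E = (348 - q_O)/2 and q_O = (289 - q_E)/2.
Solving the pair: q_E = 407/3, q_O = 230/3.

76.67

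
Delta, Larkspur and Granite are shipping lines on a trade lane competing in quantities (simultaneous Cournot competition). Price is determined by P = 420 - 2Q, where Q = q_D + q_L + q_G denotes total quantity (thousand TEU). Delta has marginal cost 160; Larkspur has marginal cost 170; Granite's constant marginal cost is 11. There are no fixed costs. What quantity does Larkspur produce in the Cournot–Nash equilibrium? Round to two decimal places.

Delta's profit: π_D = (420 - 2Q)q_D - (160q_D). Setting ∂π_D/∂q_D = 0: 260 - 4q_D - 2(q_L + q_G) = 0.
Larkspur's first-order condition: 250 - 4q_L - 2(q_D + q_G) = 0.
Granite's profit: π_G = (420 - 2Q)q_G - (11q_G). Setting ∂π_G/∂q_G = 0: 409 - 4q_G - 2(q_D + q_L) = 0.
Summing all 3 equations gives 919 − 8Q = 0, hence Q = 919/8.
Back-substituting: q_D = (260 − 919/4)/2 = 121/8, q_L = (250 − 919/4)/2 = 81/8, q_G = (409 − 919/4)/2 = 717/8.

10.13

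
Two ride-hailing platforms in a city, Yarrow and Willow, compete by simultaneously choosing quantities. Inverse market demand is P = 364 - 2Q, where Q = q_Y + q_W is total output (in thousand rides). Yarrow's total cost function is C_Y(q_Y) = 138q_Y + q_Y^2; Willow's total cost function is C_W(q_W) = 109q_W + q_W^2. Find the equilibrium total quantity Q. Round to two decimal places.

60.13

Yarrow's profit: π_Y = (364 - 2Q)q_Y - (138q_Y + q_Y²). Setting ∂π_Y/∂q_Y = 0: 226 - 6q_Y - 2(q_W) = 0.
Willow's profit: π_W = (364 - 2Q)q_W - (109q_W + q_W²). Setting ∂π_W/∂q_W = 0: 255 - 6q_W - 2(q_Y) = 0.
So q_Y = (226 - 2q_W)/6 and q_W = (255 - 2q_Y)/6.
Substituting one into the other gives q_Y = 423/16 and q_W = 539/16.
Total output Q = 423/16 + 539/16 = 481/8.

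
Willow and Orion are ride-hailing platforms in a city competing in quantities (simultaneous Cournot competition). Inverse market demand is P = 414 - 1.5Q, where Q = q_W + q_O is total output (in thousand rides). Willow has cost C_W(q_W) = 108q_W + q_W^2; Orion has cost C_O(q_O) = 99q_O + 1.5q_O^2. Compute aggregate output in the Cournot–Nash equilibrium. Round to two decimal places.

89.35

Willow's profit: π_W = (414 - 1.5Q)q_W - (108q_W + q_W²). Setting ∂π_W/∂q_W = 0: 306 - 5q_W - (3/2)(q_O) = 0.
Orion's first-order condition: 315 - 6q_O - (3/2)(q_W) = 0.
So q_W = (306 - (3/2)q_O)/5 and q_O = (315 - (3/2)q_W)/6.
Solving the pair: q_W = 1818/37, q_O = 1488/37.
Total output Q = 1818/37 + 1488/37 = 89.3514.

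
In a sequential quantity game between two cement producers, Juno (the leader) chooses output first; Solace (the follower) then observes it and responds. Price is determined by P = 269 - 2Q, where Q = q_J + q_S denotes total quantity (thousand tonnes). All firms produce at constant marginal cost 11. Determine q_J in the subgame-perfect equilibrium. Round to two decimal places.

64.50

Solve by backward induction. Given q_J, the follower Solace maximises π_S = (269 - 2q_J - 2q_S)q_S - 11q_S.
∂π_S/∂q_S = 258 - 2q_J - 4q_S = 0 gives the reaction function q_S = (258 - 2q_J)/4.
The leader anticipates this reaction. Substituting into P = 269 - 2Q gives P = 140 - q_J, so π_J = (140 - q_J)q_J - 11q_J.
The leader's first-order condition 129 - 2q_J = 0 yields q_J = 129/2.
Then q_S = (258 - 2·(129/2))/4 = 129/4.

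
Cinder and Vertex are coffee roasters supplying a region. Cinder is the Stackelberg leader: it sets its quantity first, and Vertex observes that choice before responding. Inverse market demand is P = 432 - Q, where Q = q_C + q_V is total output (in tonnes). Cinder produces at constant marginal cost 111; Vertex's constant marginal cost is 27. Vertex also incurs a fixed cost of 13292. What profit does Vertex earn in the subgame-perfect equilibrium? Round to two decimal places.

Solve by backward induction. Given q_C, the follower Vertex maximises π_V = (432 - q_C - q_V)q_V - 27q_V.
Follower FOC: 405 - q_C - 2q_V = 0, so q_V(q_C) = (405 - q_C)/2.
Cinder substitutes q_V(q_C) into its own profit: π_C = q_C(432 - q_C - (405 - q_C)/2) - 111q_C = (459/2 - (1/2)q_C)q_C - 111q_C.
Maximising: ∂π_C/∂q_C = 237/2 - q_C = 0, giving q_C = 237/2.
Then q_V = (405 - 237/2)/2 = 573/4.
Price P = 432 - 1047/4 = 681/4.
Vertex's profit: (681/4 - 27)·(573/4) - 13292 = 7228.5625.

7228.56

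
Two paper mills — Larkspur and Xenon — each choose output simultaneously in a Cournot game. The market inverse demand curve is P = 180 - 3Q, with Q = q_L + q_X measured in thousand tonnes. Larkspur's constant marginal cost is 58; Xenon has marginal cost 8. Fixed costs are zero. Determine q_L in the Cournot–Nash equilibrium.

8

Larkspur's profit: π_L = (180 - 3Q)q_L - (58q_L). Setting ∂π_L/∂q_L = 0: 122 - 6q_L - 3(q_X) = 0.
Xenon's profit: π_X = (180 - 3Q)q_X - (8q_X). Setting ∂π_X/∂q_X = 0: 172 - 6q_X - 3(q_L) = 0.
Rearranging gives the reaction functions q_L = (122 - 3q_X)/6 and q_X = (172 - 3q_L)/6.
Solving the pair: q_L = 8, q_X = 74/3.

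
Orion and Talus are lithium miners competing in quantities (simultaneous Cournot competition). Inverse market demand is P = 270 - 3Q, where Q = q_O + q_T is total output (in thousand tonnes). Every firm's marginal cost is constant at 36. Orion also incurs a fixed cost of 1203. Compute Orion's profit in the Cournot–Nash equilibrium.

825

Each firm earns π_i = (270 - 3Q)q_i - 36q_i.
First-order condition (treating rivals' output as given): 234 - 6q_i - 3q_j = 0.
By symmetry each firm produces the same amount; substituting q_j = q_i yields q_i = 234/9 = 26.
Price P = 270 - 3·52 = 114.
Orion's profit: (114 - 36)·26 - 1203 = 825.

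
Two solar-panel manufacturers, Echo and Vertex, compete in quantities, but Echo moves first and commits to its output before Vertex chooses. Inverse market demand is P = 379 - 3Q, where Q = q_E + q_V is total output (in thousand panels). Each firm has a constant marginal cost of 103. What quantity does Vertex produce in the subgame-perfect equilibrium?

Solve by backward induction. Given q_E, the follower Vertex maximises π_V = (379 - 3q_E - 3q_V)q_V - 103q_V.
Setting the follower's marginal profit to zero, 276 - 3q_E - 6q_V = 0, i.e. q_V = (276 - 3q_E)/6.
Echo substitutes q_V(q_E) into its own profit: π_E = q_E(379 - 3q_E - (276 - 3q_E)/2) - 103q_E = (241 - (3/2)q_E)q_E - 103q_E.
Maximising: ∂π_E/∂q_E = 138 - 3q_E = 0, giving q_E = 46.
Then q_V = (276 - 3·46)/6 = 23.

23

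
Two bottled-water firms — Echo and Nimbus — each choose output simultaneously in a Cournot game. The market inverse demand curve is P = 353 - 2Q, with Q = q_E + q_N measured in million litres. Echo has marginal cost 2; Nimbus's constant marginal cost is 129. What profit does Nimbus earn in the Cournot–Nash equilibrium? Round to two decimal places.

Echo's profit: π_E = (353 - 2Q)q_E - (2q_E). Setting ∂π_E/∂q_E = 0: 351 - 4q_E - 2(q_N) = 0.
Nimbus's first-order condition: 224 - 4q_N - 2(q_E) = 0.
So q_E = (351 - 2q_N)/4 and q_N = (224 - 2q_E)/4.
Solving the pair: q_E = 239/3, q_N = 97/6.
Price P = 353 - 2·(575/6) = 484/3.
Nimbus's profit: (484/3 - 129)·(97/6) = 522.7222.

522.72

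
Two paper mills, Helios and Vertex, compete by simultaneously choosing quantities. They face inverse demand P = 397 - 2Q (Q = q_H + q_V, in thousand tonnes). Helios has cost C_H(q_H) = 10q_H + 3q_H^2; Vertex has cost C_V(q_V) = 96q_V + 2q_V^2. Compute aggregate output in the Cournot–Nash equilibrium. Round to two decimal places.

Helios's profit: π_H = (397 - 2Q)q_H - (10q_H + 3q_H²). Setting ∂π_H/∂q_H = 0: 387 - 10q_H - 2(q_V) = 0.
Vertex's profit: π_V = (397 - 2Q)q_V - (96q_V + 2q_V²). Setting ∂π_V/∂q_V = 0: 301 - 8q_V - 2(q_H) = 0.
Best responses: q_H = (387 - 2q_V)/10, q_V = (301 - 2q_H)/8.
Substituting one into the other gives q_H = 1247/38 and q_V = 559/19.
Total output Q = 1247/38 + 559/19 = 62.2368.

62.24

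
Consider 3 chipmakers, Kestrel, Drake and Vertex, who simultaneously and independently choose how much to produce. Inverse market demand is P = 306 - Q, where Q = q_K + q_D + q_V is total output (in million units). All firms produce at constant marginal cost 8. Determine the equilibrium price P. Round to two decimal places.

A representative firm's profit is π_i = q_i(306 - Q) - 8q_i.
Setting ∂π_i/∂q_i = 0 with rivals' quantities fixed: 298 - 2q_i - Σ_{j≠i} q_j = 0.
By symmetry each firm produces the same amount; substituting Σ_{j≠i} q_j = 2q_i yields q_i = 298/4 = 149/2.
Total output Q = 447/2, so price P = 306 - 447/2 = 165/2.

82.50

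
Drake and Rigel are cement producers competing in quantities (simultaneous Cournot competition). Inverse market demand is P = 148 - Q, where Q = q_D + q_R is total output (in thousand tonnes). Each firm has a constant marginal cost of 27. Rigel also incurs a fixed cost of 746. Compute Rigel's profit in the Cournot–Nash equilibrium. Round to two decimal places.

Each firm earns π_i = (148 - Q)q_i - 27q_i.
First-order condition (treating rivals' output as given): 121 - 2q_i - q_j = 0.
By symmetry each firm produces the same amount; substituting q_j = q_i yields q_i = 121/3.
Price P = 148 - 242/3 = 202/3.
Rigel's profit: (202/3 - 27)·(121/3) - 746 = 880.7778.

880.78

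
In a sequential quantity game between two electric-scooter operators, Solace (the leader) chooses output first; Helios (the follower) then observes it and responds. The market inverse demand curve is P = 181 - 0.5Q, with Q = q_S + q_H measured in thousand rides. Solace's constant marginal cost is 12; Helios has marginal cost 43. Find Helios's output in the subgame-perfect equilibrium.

Solve by backward induction. Given q_S, the follower Helios maximises π_H = (181 - (1/2)q_S - (1/2)q_H)q_H - 43q_H.
Follower FOC: 138 - (1/2)q_S - q_H = 0, so q_H(q_S) = (138 - (1/2)q_S).
The leader anticipates this reaction. Substituting into P = 181 - 0.5Q gives P = 112 - (1/4)q_S, so π_S = (112 - (1/4)q_S)q_S - 12q_S.
Maximising: ∂π_S/∂q_S = 100 - (1/2)q_S = 0, giving q_S = 200.
Then q_H = (138 - (1/2)·200) = 38.

38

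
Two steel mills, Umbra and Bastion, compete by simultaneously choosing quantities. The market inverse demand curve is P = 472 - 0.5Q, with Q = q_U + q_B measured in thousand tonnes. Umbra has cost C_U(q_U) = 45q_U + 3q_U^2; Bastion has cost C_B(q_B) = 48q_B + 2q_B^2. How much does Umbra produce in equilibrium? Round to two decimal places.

55.34

Umbra's profit: π_U = (472 - 0.5Q)q_U - (45q_U + 3q_U²). Setting ∂π_U/∂q_U = 0: 427 - 7q_U - (1/2)(q_B) = 0.
Bastion's profit: π_B = (472 - 0.5Q)q_B - (48q_B + 2q_B²). Setting ∂π_B/∂q_B = 0: 424 - 5q_B - (1/2)(q_U) = 0.
So q_U = (427 - (1/2)q_B)/7 and q_B = (424 - (1/2)q_U)/5.
Substituting one into the other gives q_U = 55.3381 and q_B = 79.2662.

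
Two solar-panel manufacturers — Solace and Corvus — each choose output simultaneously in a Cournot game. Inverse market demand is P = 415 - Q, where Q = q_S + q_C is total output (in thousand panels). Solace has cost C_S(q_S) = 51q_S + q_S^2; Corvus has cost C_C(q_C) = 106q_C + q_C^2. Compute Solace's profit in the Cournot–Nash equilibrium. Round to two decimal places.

11694.30

Solace's profit: π_S = (415 - Q)q_S - (51q_S + q_S²). Setting ∂π_S/∂q_S = 0: 364 - 4q_S - (q_C) = 0.
Corvus's profit: π_C = (415 - Q)q_C - (106q_C + q_C²). Setting ∂π_C/∂q_C = 0: 309 - 4q_C - (q_S) = 0.
Rearranging gives the reaction functions q_S = (364 - q_C)/4 and q_C = (309 - q_S)/4.
Substituting one into the other gives q_S = 1147/15 and q_C = 872/15.
Price P = 415 - 673/5 = 1402/5.
Solace's profit: (1402/5)·(1147/15) - 51·(1147/15) - (1147/15)² = 11694.3022.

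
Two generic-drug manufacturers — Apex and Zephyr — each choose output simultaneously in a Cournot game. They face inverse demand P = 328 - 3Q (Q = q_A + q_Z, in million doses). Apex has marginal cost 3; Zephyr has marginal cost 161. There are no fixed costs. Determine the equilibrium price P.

Apex's profit: π_A = (328 - 3Q)q_A - (3q_A). Setting ∂π_A/∂q_A = 0: 325 - 6q_A - 3(q_Z) = 0.
Zephyr's first-order condition: 167 - 6q_Z - 3(q_A) = 0.
Rearranging gives the reaction functions q_A = (325 - 3q_Z)/6 and q_Z = (167 - 3q_A)/6.
Substituting one into the other gives q_A = 161/3 and q_Z = 1.
Total output Q = 164/3, so price P = 328 - 3·(164/3) = 164.

164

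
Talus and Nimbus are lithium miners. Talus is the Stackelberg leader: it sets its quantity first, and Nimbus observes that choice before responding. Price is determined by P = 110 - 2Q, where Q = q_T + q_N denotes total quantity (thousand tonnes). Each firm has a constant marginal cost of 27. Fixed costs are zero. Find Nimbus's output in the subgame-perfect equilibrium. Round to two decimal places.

10.38

Solve by backward induction. Given q_T, the follower Nimbus maximises π_N = (110 - 2q_T - 2q_N)q_N - 27q_N.
Setting the follower's marginal profit to zero, 83 - 2q_T - 4q_N = 0, i.e. q_N = (83 - 2q_T)/4.
The leader anticipates this reaction. Substituting into P = 110 - 2Q gives P = 137/2 - q_T, so π_T = (137/2 - q_T)q_T - 27q_T.
The leader's first-order condition 83/2 - 2q_T = 0 yields q_T = 83/4.
Then q_N = (83 - 2·(83/4))/4 = 83/8.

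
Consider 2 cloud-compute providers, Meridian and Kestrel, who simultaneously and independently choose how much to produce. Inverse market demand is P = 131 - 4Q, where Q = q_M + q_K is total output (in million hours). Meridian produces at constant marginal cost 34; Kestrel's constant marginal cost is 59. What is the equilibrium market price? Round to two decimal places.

Meridian's profit: π_M = (131 - 4Q)q_M - (34q_M). Setting ∂π_M/∂q_M = 0: 97 - 8q_M - 4(q_K) = 0.
Kestrel's profit: π_K = (131 - 4Q)q_K - (59q_K). Setting ∂π_K/∂q_K = 0: 72 - 8q_K - 4(q_M) = 0.
Rearranging gives the reaction functions q_M = (97 - 4q_K)/8 and q_K = (72 - 4q_M)/8.
Solving the pair: q_M = 61/6, q_K = 47/12.
Total output Q = 169/12, so price P = 131 - 4·(169/12) = 224/3.

74.67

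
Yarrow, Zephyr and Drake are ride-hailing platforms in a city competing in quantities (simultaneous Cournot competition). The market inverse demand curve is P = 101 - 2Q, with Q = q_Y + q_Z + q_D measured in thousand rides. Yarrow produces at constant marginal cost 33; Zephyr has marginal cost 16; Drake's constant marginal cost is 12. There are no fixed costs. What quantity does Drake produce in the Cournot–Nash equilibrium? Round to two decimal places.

Yarrow's profit: π_Y = (101 - 2Q)q_Y - (33q_Y). Setting ∂π_Y/∂q_Y = 0: 68 - 4q_Y - 2(q_Z + q_D) = 0.
Zephyr's profit: π_Z = (101 - 2Q)q_Z - (16q_Z). Setting ∂π_Z/∂q_Z = 0: 85 - 4q_Z - 2(q_Y + q_D) = 0.
Drake's profit: π_D = (101 - 2Q)q_D - (12q_D). Setting ∂π_D/∂q_D = 0: 89 - 4q_D - 2(q_Y + q_Z) = 0.
Adding the 3 conditions: 242 − 4Q − 4Q = 0, i.e. Q = 121/4.
Back-substituting: q_Y = (68 − 121/2)/2 = 15/4, q_Z = (85 − 121/2)/2 = 49/4, q_D = (89 − 121/2)/2 = 57/4.

14.25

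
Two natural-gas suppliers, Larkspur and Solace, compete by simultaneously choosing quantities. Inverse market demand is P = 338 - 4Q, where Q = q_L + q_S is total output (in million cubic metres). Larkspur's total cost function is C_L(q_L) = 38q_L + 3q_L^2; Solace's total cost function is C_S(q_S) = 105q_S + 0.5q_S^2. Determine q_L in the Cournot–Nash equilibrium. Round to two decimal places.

Larkspur's profit: π_L = (338 - 4Q)q_L - (38q_L + 3q_L²). Setting ∂π_L/∂q_L = 0: 300 - 14q_L - 4(q_S) = 0.
Solace's first-order condition: 233 - 9q_S - 4(q_L) = 0.
So q_L = (300 - 4q_S)/14 and q_S = (233 - 4q_L)/9.
Solving the pair: q_L = 884/55, q_S = 1031/55.

16.07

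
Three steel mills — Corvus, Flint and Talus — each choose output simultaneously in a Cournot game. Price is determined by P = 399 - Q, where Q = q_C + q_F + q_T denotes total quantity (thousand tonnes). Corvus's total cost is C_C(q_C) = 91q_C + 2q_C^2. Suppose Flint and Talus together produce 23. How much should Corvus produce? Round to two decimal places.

With rivals' combined output fixed at 23, Corvus's profit is π_C = (399 - 23 - q_C)q_C - (91q_C + 2q_C²) = (376 - q_C)q_C - (91q_C + 2q_C²).
∂π_C/∂q_C = 285 - 6q_C = 0, so q_C = 95/2.

47.50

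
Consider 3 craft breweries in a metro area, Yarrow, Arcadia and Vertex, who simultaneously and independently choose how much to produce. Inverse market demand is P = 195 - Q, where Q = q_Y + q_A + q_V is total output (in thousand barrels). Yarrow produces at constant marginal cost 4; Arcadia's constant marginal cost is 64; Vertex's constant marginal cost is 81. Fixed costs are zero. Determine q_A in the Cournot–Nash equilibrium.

Yarrow's profit: π_Y = (195 - Q)q_Y - (4q_Y). Setting ∂π_Y/∂q_Y = 0: 191 - 2q_Y - (q_A + q_V) = 0.
Arcadia's first-order condition: 131 - 2q_A - (q_Y + q_V) = 0.
Vertex's profit: π_V = (195 - Q)q_V - (81q_V). Setting ∂π_V/∂q_V = 0: 114 - 2q_V - (q_Y + q_A) = 0.
Summing all 3 equations gives 436 − 4Q = 0, hence Q = 109.
Back-substituting: q_Y = (191 − 109) = 82, q_A = (131 − 109) = 22, q_V = (114 − 109) = 5.

22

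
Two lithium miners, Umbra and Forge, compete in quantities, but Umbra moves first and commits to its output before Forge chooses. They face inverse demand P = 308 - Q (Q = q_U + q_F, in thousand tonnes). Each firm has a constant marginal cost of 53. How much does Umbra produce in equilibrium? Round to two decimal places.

The follower Forge best-responds to any q_U: π_F = (308 - Q)q_F - 53q_F.
∂π_F/∂q_F = 255 - q_U - 2q_F = 0 gives the reaction function q_F = (255 - q_U)/2.
Umbra substitutes q_F(q_U) into its own profit: π_U = q_U(308 - q_U - (255 - q_U)/2) - 53q_U = (361/2 - (1/2)q_U)q_U - 53q_U.
The leader's first-order condition 255/2 - q_U = 0 yields q_U = 255/2.
Then q_F = (255 - 255/2)/2 = 255/4.

127.50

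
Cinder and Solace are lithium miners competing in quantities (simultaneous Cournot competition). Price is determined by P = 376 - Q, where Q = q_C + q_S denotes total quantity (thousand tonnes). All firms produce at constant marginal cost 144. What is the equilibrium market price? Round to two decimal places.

221.33

Each firm earns π_i = (376 - Q)q_i - 144q_i.
Setting ∂π_i/∂q_i = 0 with rivals' quantities fixed: 232 - 2q_i - q_j = 0.
With identical firms every q_j equals q_i, so q_j = q_i and 232 = 3q_i, giving q_i = 232/3.
Total output Q = 464/3, so price P = 376 - 464/3 = 664/3.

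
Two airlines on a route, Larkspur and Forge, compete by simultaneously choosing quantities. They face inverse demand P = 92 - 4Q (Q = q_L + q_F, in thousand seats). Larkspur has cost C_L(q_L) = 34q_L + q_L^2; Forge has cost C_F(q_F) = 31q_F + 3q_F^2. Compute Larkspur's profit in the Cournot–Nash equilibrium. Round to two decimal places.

Larkspur's profit: π_L = (92 - 4Q)q_L - (34q_L + q_L²). Setting ∂π_L/∂q_L = 0: 58 - 10q_L - 4(q_F) = 0.
Forge's first-order condition: 61 - 14q_F - 4(q_L) = 0.
Best responses: q_L = (58 - 4q_F)/10, q_F = (61 - 4q_L)/14.
Substituting one into the other gives q_L = 142/31 and q_F = 189/62.
Price P = 92 - 4·(473/62) = 1906/31.
Larkspur's profit: (1906/31)·(142/31) - 34·(142/31) - (142/31)² = 104.9116.

104.91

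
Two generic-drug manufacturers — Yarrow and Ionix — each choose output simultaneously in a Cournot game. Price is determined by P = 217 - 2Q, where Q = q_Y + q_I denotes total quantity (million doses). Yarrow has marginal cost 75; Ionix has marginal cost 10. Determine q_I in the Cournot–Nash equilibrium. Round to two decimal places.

45.33

Yarrow's profit: π_Y = (217 - 2Q)q_Y - (75q_Y). Setting ∂π_Y/∂q_Y = 0: 142 - 4q_Y - 2(q_I) = 0.
Ionix's profit: π_I = (217 - 2Q)q_I - (10q_I). Setting ∂π_I/∂q_I = 0: 207 - 4q_I - 2(q_Y) = 0.
Rearranging gives the reaction functions q_Y = (142 - 2q_I)/4 and q_I = (207 - 2q_Y)/4.
Solving the pair: q_Y = 77/6, q_I = 136/3.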